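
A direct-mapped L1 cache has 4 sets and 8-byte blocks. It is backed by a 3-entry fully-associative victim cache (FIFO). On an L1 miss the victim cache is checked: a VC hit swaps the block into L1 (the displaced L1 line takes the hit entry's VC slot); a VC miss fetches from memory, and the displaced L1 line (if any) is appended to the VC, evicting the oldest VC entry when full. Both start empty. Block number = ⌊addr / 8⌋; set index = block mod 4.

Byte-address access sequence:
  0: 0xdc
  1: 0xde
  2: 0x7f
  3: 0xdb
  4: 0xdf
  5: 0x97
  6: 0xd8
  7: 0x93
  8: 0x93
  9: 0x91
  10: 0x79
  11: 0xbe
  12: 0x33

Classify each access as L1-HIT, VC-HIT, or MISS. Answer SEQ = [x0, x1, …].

SEQ = [MISS, L1-HIT, MISS, VC-HIT, L1-HIT, MISS, L1-HIT, L1-HIT, L1-HIT, L1-HIT, VC-HIT, MISS, MISS]

0: 0xdc (blk 27, set 3) → MISS  vc=[]
1: 0xde (blk 27, set 3) → L1-HIT  vc=[]
2: 0x7f (blk 15, set 3) → MISS  vc=[27]
3: 0xdb (blk 27, set 3) → VC-HIT  vc=[15]
4: 0xdf (blk 27, set 3) → L1-HIT  vc=[15]
5: 0x97 (blk 18, set 2) → MISS  vc=[15]
6: 0xd8 (blk 27, set 3) → L1-HIT  vc=[15]
7: 0x93 (blk 18, set 2) → L1-HIT  vc=[15]
8: 0x93 (blk 18, set 2) → L1-HIT  vc=[15]
9: 0x91 (blk 18, set 2) → L1-HIT  vc=[15]
10: 0x79 (blk 15, set 3) → VC-HIT  vc=[27]
11: 0xbe (blk 23, set 3) → MISS  vc=[27, 15]
12: 0x33 (blk 6, set 2) → MISS  vc=[27, 15, 18]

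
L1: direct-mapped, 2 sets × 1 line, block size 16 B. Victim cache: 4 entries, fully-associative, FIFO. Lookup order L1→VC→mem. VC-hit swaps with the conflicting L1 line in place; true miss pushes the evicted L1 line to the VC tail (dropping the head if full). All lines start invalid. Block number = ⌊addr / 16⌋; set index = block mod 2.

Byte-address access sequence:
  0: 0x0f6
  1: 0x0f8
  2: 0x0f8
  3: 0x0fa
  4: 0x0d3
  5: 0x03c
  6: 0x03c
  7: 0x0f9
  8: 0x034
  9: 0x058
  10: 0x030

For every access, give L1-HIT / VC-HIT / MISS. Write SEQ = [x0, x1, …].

#0 0xf6→b15/s1 MISS; vc=[]
#1 0xf8→b15/s1 L1-HIT; vc=[]
#2 0xf8→b15/s1 L1-HIT; vc=[]
#3 0xfa→b15/s1 L1-HIT; vc=[]
#4 0xd3→b13/s1 MISS; vc=[15]
#5 0x3c→b3/s1 MISS; vc=[15,13]
#6 0x3c→b3/s1 L1-HIT; vc=[15,13]
#7 0xf9→b15/s1 VC-HIT; vc=[3,13]
#8 0x34→b3/s1 VC-HIT; vc=[15,13]
#9 0x58→b5/s1 MISS; vc=[15,13,3]
#10 0x30→b3/s1 VC-HIT; vc=[15,13,5]

SEQ = [MISS, L1-HIT, L1-HIT, L1-HIT, MISS, MISS, L1-HIT, VC-HIT, VC-HIT, MISS, VC-HIT]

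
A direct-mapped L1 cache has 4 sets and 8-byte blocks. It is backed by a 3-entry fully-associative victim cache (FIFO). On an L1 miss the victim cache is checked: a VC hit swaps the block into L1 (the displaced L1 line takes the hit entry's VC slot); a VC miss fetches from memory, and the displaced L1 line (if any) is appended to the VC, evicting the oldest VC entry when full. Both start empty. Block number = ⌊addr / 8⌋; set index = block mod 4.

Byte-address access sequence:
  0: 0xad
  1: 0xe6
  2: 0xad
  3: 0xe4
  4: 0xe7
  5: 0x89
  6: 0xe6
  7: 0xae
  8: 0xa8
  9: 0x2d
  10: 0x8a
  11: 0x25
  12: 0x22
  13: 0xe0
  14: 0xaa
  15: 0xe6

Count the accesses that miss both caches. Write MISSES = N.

MISSES = 5

#0 0xad→b21/s1 MISS; vc=[]
#1 0xe6→b28/s0 MISS; vc=[]
#2 0xad→b21/s1 L1-HIT; vc=[]
#3 0xe4→b28/s0 L1-HIT; vc=[]
#4 0xe7→b28/s0 L1-HIT; vc=[]
#5 0x89→b17/s1 MISS; vc=[21]
#6 0xe6→b28/s0 L1-HIT; vc=[21]
#7 0xae→b21/s1 VC-HIT; vc=[17]
#8 0xa8→b21/s1 L1-HIT; vc=[17]
#9 0x2d→b5/s1 MISS; vc=[17,21]
#10 0x8a→b17/s1 VC-HIT; vc=[5,21]
#11 0x25→b4/s0 MISS; vc=[5,21,28]
#12 0x22→b4/s0 L1-HIT; vc=[5,21,28]
#13 0xe0→b28/s0 VC-HIT; vc=[5,21,4]
#14 0xaa→b21/s1 VC-HIT; vc=[5,17,4]
#15 0xe6→b28/s0 L1-HIT; vc=[5,17,4]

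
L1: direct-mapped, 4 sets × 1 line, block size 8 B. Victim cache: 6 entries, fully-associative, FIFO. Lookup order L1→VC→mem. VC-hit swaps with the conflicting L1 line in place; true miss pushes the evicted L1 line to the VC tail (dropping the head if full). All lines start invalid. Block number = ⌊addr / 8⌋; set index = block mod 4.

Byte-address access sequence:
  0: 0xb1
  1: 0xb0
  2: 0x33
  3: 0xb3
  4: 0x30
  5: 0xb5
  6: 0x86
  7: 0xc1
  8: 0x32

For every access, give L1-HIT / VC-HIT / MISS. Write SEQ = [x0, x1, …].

#0 0xb1→b22/s2 MISS; vc=[]
#1 0xb0→b22/s2 L1-HIT; vc=[]
#2 0x33→b6/s2 MISS; vc=[22]
#3 0xb3→b22/s2 VC-HIT; vc=[6]
#4 0x30→b6/s2 VC-HIT; vc=[22]
#5 0xb5→b22/s2 VC-HIT; vc=[6]
#6 0x86→b16/s0 MISS; vc=[6]
#7 0xc1→b24/s0 MISS; vc=[6,16]
#8 0x32→b6/s2 VC-HIT; vc=[22,16]

SEQ = [MISS, L1-HIT, MISS, VC-HIT, VC-HIT, VC-HIT, MISS, MISS, VC-HIT]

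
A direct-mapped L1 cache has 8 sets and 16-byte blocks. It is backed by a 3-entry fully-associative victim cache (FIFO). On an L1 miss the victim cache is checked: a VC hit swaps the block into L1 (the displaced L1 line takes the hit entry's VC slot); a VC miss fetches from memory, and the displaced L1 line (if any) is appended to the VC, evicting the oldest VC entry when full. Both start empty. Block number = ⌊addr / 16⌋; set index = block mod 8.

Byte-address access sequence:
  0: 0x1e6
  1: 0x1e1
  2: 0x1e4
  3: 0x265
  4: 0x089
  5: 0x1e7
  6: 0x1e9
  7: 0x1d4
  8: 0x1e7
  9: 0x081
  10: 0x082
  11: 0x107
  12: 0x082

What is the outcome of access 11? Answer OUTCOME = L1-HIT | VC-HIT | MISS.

OUTCOME = MISS

  [0] addr=0x1e6 blk=30 s=6: MISS | VC []
  [1] addr=0x1e1 blk=30 s=6: L1-HIT | VC []
  [2] addr=0x1e4 blk=30 s=6: L1-HIT | VC []
  [3] addr=0x265 blk=38 s=6: MISS | VC [30]
  [4] addr=0x89 blk=8 s=0: MISS | VC [30]
  [5] addr=0x1e7 blk=30 s=6: VC-HIT | VC [38]
  [6] addr=0x1e9 blk=30 s=6: L1-HIT | VC [38]
  [7] addr=0x1d4 blk=29 s=5: MISS | VC [38]
  [8] addr=0x1e7 blk=30 s=6: L1-HIT | VC [38]
  [9] addr=0x81 blk=8 s=0: L1-HIT | VC [38]
  [10] addr=0x82 blk=8 s=0: L1-HIT | VC [38]
  [11] addr=0x107 blk=16 s=0: MISS | VC [38, 8]
  [12] addr=0x82 blk=8 s=0: VC-HIT | VC [38, 16]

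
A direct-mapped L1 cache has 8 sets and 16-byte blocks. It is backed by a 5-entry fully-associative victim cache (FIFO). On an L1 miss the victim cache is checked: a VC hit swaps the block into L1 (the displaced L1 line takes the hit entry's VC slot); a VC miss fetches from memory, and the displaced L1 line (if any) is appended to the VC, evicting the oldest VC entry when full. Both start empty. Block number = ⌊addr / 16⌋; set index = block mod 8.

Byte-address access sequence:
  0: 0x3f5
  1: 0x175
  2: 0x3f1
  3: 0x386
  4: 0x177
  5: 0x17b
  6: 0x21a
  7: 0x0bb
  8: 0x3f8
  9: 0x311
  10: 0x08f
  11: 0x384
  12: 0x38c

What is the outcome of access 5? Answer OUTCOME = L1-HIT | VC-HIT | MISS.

OUTCOME = L1-HIT

0: 0x3f5 (blk 63, set 7) → MISS  vc=[]
1: 0x175 (blk 23, set 7) → MISS  vc=[63]
2: 0x3f1 (blk 63, set 7) → VC-HIT  vc=[23]
3: 0x386 (blk 56, set 0) → MISS  vc=[23]
4: 0x177 (blk 23, set 7) → VC-HIT  vc=[63]
5: 0x17b (blk 23, set 7) → L1-HIT  vc=[63]
6: 0x21a (blk 33, set 1) → MISS  vc=[63]
7: 0xbb (blk 11, set 3) → MISS  vc=[63]
8: 0x3f8 (blk 63, set 7) → VC-HIT  vc=[23]
9: 0x311 (blk 49, set 1) → MISS  vc=[23, 33]
10: 0x8f (blk 8, set 0) → MISS  vc=[23, 33, 56]
11: 0x384 (blk 56, set 0) → VC-HIT  vc=[23, 33, 8]
12: 0x38c (blk 56, set 0) → L1-HIT  vc=[23, 33, 8]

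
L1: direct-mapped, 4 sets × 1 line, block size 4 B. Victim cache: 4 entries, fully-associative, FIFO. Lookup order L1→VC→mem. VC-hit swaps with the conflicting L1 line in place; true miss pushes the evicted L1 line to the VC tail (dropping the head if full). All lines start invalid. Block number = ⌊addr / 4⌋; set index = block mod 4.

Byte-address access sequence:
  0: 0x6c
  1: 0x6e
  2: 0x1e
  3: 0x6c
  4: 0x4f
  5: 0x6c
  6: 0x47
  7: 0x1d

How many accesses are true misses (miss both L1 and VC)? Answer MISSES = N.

0: 0x6c (blk 27, set 3) → MISS  vc=[]
1: 0x6e (blk 27, set 3) → L1-HIT  vc=[]
2: 0x1e (blk 7, set 3) → MISS  vc=[27]
3: 0x6c (blk 27, set 3) → VC-HIT  vc=[7]
4: 0x4f (blk 19, set 3) → MISS  vc=[7, 27]
5: 0x6c (blk 27, set 3) → VC-HIT  vc=[7, 19]
6: 0x47 (blk 17, set 1) → MISS  vc=[7, 19]
7: 0x1d (blk 7, set 3) → VC-HIT  vc=[27, 19]

MISSES = 4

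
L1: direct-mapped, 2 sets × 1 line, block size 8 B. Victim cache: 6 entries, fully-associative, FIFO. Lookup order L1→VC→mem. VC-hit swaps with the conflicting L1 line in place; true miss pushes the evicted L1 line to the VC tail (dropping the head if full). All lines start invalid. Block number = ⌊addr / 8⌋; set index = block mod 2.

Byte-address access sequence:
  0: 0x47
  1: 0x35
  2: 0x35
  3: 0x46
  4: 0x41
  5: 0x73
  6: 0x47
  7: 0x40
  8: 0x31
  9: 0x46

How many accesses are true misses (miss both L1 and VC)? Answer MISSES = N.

#0 0x47→b8/s0 MISS; vc=[]
#1 0x35→b6/s0 MISS; vc=[8]
#2 0x35→b6/s0 L1-HIT; vc=[8]
#3 0x46→b8/s0 VC-HIT; vc=[6]
#4 0x41→b8/s0 L1-HIT; vc=[6]
#5 0x73→b14/s0 MISS; vc=[6,8]
#6 0x47→b8/s0 VC-HIT; vc=[6,14]
#7 0x40→b8/s0 L1-HIT; vc=[6,14]
#8 0x31→b6/s0 VC-HIT; vc=[8,14]
#9 0x46→b8/s0 VC-HIT; vc=[6,14]

MISSES = 3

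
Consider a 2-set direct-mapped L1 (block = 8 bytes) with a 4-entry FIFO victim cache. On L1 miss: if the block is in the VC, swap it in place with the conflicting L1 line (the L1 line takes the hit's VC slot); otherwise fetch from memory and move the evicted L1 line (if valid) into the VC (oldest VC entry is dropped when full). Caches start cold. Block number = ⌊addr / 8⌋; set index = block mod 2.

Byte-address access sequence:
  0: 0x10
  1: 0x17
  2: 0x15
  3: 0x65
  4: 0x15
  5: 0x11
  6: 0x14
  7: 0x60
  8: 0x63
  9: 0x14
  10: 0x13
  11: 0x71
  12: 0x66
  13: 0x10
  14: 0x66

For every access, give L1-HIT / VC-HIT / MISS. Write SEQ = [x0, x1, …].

SEQ = [MISS, L1-HIT, L1-HIT, MISS, VC-HIT, L1-HIT, L1-HIT, VC-HIT, L1-HIT, VC-HIT, L1-HIT, MISS, VC-HIT, VC-HIT, VC-HIT]

0: 0x10 (blk 2, set 0) → MISS  vc=[]
1: 0x17 (blk 2, set 0) → L1-HIT  vc=[]
2: 0x15 (blk 2, set 0) → L1-HIT  vc=[]
3: 0x65 (blk 12, set 0) → MISS  vc=[2]
4: 0x15 (blk 2, set 0) → VC-HIT  vc=[12]
5: 0x11 (blk 2, set 0) → L1-HIT  vc=[12]
6: 0x14 (blk 2, set 0) → L1-HIT  vc=[12]
7: 0x60 (blk 12, set 0) → VC-HIT  vc=[2]
8: 0x63 (blk 12, set 0) → L1-HIT  vc=[2]
9: 0x14 (blk 2, set 0) → VC-HIT  vc=[12]
10: 0x13 (blk 2, set 0) → L1-HIT  vc=[12]
11: 0x71 (blk 14, set 0) → MISS  vc=[12, 2]
12: 0x66 (blk 12, set 0) → VC-HIT  vc=[14, 2]
13: 0x10 (blk 2, set 0) → VC-HIT  vc=[14, 12]
14: 0x66 (blk 12, set 0) → VC-HIT  vc=[14, 2]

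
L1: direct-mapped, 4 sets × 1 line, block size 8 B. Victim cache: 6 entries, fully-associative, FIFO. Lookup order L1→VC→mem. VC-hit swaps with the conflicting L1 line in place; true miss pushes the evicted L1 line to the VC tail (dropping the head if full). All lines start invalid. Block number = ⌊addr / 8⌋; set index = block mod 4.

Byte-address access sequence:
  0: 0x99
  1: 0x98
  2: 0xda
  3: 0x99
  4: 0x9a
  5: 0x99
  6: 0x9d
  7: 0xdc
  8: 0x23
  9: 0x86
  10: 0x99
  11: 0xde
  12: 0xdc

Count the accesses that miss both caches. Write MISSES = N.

MISSES = 4

#0 0x99→b19/s3 MISS; vc=[]
#1 0x98→b19/s3 L1-HIT; vc=[]
#2 0xda→b27/s3 MISS; vc=[19]
#3 0x99→b19/s3 VC-HIT; vc=[27]
#4 0x9a→b19/s3 L1-HIT; vc=[27]
#5 0x99→b19/s3 L1-HIT; vc=[27]
#6 0x9d→b19/s3 L1-HIT; vc=[27]
#7 0xdc→b27/s3 VC-HIT; vc=[19]
#8 0x23→b4/s0 MISS; vc=[19]
#9 0x86→b16/s0 MISS; vc=[19,4]
#10 0x99→b19/s3 VC-HIT; vc=[27,4]
#11 0xde→b27/s3 VC-HIT; vc=[19,4]
#12 0xdc→b27/s3 L1-HIT; vc=[19,4]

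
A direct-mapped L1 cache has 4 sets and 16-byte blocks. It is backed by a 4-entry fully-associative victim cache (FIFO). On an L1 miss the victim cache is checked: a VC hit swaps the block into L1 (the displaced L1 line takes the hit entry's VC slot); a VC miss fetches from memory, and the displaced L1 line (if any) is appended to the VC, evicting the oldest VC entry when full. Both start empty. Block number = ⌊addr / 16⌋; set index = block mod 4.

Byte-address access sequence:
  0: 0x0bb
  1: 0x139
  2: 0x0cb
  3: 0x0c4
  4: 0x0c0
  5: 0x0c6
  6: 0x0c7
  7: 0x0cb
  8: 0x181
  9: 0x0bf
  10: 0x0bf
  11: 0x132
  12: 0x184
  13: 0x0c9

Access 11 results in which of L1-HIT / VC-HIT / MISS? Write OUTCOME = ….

0: 0xbb (blk 11, set 3) → MISS  vc=[]
1: 0x139 (blk 19, set 3) → MISS  vc=[11]
2: 0xcb (blk 12, set 0) → MISS  vc=[11]
3: 0xc4 (blk 12, set 0) → L1-HIT  vc=[11]
4: 0xc0 (blk 12, set 0) → L1-HIT  vc=[11]
5: 0xc6 (blk 12, set 0) → L1-HIT  vc=[11]
6: 0xc7 (blk 12, set 0) → L1-HIT  vc=[11]
7: 0xcb (blk 12, set 0) → L1-HIT  vc=[11]
8: 0x181 (blk 24, set 0) → MISS  vc=[11, 12]
9: 0xbf (blk 11, set 3) → VC-HIT  vc=[19, 12]
10: 0xbf (blk 11, set 3) → L1-HIT  vc=[19, 12]
11: 0x132 (blk 19, set 3) → VC-HIT  vc=[11, 12]
12: 0x184 (blk 24, set 0) → L1-HIT  vc=[11, 12]
13: 0xc9 (blk 12, set 0) → VC-HIT  vc=[11, 24]

OUTCOME = VC-HIT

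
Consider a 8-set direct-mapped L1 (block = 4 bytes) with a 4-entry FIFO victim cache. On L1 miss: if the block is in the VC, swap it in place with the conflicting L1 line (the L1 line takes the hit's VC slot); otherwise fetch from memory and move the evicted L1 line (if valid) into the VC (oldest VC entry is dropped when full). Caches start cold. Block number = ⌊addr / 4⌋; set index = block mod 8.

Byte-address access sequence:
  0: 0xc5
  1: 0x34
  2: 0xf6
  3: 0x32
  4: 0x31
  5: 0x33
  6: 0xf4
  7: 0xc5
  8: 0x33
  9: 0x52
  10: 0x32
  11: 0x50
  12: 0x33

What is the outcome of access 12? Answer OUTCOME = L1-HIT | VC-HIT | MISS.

OUTCOME = VC-HIT

0: 0xc5 (blk 49, set 1) → MISS  vc=[]
1: 0x34 (blk 13, set 5) → MISS  vc=[]
2: 0xf6 (blk 61, set 5) → MISS  vc=[13]
3: 0x32 (blk 12, set 4) → MISS  vc=[13]
4: 0x31 (blk 12, set 4) → L1-HIT  vc=[13]
5: 0x33 (blk 12, set 4) → L1-HIT  vc=[13]
6: 0xf4 (blk 61, set 5) → L1-HIT  vc=[13]
7: 0xc5 (blk 49, set 1) → L1-HIT  vc=[13]
8: 0x33 (blk 12, set 4) → L1-HIT  vc=[13]
9: 0x52 (blk 20, set 4) → MISS  vc=[13, 12]
10: 0x32 (blk 12, set 4) → VC-HIT  vc=[13, 20]
11: 0x50 (blk 20, set 4) → VC-HIT  vc=[13, 12]
12: 0x33 (blk 12, set 4) → VC-HIT  vc=[13, 20]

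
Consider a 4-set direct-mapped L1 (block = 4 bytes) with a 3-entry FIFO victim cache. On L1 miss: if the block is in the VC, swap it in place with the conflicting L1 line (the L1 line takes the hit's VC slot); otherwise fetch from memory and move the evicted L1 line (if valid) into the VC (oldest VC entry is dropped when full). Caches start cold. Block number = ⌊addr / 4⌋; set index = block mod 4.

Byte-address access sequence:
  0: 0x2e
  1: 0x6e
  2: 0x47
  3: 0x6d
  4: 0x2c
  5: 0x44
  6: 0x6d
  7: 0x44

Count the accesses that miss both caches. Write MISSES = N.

MISSES = 3

#0 0x2e→b11/s3 MISS; vc=[]
#1 0x6e→b27/s3 MISS; vc=[11]
#2 0x47→b17/s1 MISS; vc=[11]
#3 0x6d→b27/s3 L1-HIT; vc=[11]
#4 0x2c→b11/s3 VC-HIT; vc=[27]
#5 0x44→b17/s1 L1-HIT; vc=[27]
#6 0x6d→b27/s3 VC-HIT; vc=[11]
#7 0x44→b17/s1 L1-HIT; vc=[11]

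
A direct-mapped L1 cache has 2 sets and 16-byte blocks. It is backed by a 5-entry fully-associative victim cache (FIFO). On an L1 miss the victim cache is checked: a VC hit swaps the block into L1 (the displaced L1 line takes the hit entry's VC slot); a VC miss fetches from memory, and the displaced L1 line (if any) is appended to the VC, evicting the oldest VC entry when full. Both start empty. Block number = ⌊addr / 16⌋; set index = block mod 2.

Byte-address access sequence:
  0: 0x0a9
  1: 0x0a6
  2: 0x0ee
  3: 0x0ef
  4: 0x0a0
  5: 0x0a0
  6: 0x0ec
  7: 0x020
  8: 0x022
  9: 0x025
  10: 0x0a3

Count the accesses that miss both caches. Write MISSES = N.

  [0] addr=0xa9 blk=10 s=0: MISS | VC []
  [1] addr=0xa6 blk=10 s=0: L1-HIT | VC []
  [2] addr=0xee blk=14 s=0: MISS | VC [10]
  [3] addr=0xef blk=14 s=0: L1-HIT | VC [10]
  [4] addr=0xa0 blk=10 s=0: VC-HIT | VC [14]
  [5] addr=0xa0 blk=10 s=0: L1-HIT | VC [14]
  [6] addr=0xec blk=14 s=0: VC-HIT | VC [10]
  [7] addr=0x20 blk=2 s=0: MISS | VC [10, 14]
  [8] addr=0x22 blk=2 s=0: L1-HIT | VC [10, 14]
  [9] addr=0x25 blk=2 s=0: L1-HIT | VC [10, 14]
  [10] addr=0xa3 blk=10 s=0: VC-HIT | VC [2, 14]

MISSES = 3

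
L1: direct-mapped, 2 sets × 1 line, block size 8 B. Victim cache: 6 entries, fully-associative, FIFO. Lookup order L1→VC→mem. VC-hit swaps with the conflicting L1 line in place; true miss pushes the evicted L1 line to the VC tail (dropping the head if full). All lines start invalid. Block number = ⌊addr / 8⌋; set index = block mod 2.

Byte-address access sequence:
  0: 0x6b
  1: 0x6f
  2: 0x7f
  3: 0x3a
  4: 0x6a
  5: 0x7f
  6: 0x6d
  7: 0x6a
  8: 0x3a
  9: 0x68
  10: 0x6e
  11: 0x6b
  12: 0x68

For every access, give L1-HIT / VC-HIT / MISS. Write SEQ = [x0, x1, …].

SEQ = [MISS, L1-HIT, MISS, MISS, VC-HIT, VC-HIT, VC-HIT, L1-HIT, VC-HIT, VC-HIT, L1-HIT, L1-HIT, L1-HIT]

  [0] addr=0x6b blk=13 s=1: MISS | VC []
  [1] addr=0x6f blk=13 s=1: L1-HIT | VC []
  [2] addr=0x7f blk=15 s=1: MISS | VC [13]
  [3] addr=0x3a blk=7 s=1: MISS | VC [13, 15]
  [4] addr=0x6a blk=13 s=1: VC-HIT | VC [7, 15]
  [5] addr=0x7f blk=15 s=1: VC-HIT | VC [7, 13]
  [6] addr=0x6d blk=13 s=1: VC-HIT | VC [7, 15]
  [7] addr=0x6a blk=13 s=1: L1-HIT | VC [7, 15]
  [8] addr=0x3a blk=7 s=1: VC-HIT | VC [13, 15]
  [9] addr=0x68 blk=13 s=1: VC-HIT | VC [7, 15]
  [10] addr=0x6e blk=13 s=1: L1-HIT | VC [7, 15]
  [11] addr=0x6b blk=13 s=1: L1-HIT | VC [7, 15]
  [12] addr=0x68 blk=13 s=1: L1-HIT | VC [7, 15]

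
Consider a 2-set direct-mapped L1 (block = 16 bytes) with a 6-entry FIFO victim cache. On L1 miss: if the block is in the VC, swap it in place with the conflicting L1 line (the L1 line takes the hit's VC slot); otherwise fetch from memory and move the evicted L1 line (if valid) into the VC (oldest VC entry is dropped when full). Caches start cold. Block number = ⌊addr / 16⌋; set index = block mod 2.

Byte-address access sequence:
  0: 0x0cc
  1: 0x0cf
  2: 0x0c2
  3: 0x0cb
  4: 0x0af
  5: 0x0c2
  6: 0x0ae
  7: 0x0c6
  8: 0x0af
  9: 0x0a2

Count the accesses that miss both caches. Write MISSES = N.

0: 0xcc (blk 12, set 0) → MISS  vc=[]
1: 0xcf (blk 12, set 0) → L1-HIT  vc=[]
2: 0xc2 (blk 12, set 0) → L1-HIT  vc=[]
3: 0xcb (blk 12, set 0) → L1-HIT  vc=[]
4: 0xaf (blk 10, set 0) → MISS  vc=[12]
5: 0xc2 (blk 12, set 0) → VC-HIT  vc=[10]
6: 0xae (blk 10, set 0) → VC-HIT  vc=[12]
7: 0xc6 (blk 12, set 0) → VC-HIT  vc=[10]
8: 0xaf (blk 10, set 0) → VC-HIT  vc=[12]
9: 0xa2 (blk 10, set 0) → L1-HIT  vc=[12]

MISSES = 2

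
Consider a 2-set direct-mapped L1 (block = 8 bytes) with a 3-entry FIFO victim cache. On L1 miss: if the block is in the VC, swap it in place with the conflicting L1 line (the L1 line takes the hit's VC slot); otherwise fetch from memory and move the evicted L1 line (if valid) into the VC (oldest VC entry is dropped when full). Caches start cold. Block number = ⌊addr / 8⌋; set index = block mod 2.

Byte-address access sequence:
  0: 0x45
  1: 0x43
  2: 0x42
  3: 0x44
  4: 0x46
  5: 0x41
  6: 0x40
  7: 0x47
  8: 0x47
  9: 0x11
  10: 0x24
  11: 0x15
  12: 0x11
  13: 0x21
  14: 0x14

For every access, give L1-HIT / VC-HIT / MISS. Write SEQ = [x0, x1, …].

0: 0x45 (blk 8, set 0) → MISS  vc=[]
1: 0x43 (blk 8, set 0) → L1-HIT  vc=[]
2: 0x42 (blk 8, set 0) → L1-HIT  vc=[]
3: 0x44 (blk 8, set 0) → L1-HIT  vc=[]
4: 0x46 (blk 8, set 0) → L1-HIT  vc=[]
5: 0x41 (blk 8, set 0) → L1-HIT  vc=[]
6: 0x40 (blk 8, set 0) → L1-HIT  vc=[]
7: 0x47 (blk 8, set 0) → L1-HIT  vc=[]
8: 0x47 (blk 8, set 0) → L1-HIT  vc=[]
9: 0x11 (blk 2, set 0) → MISS  vc=[8]
10: 0x24 (blk 4, set 0) → MISS  vc=[8, 2]
11: 0x15 (blk 2, set 0) → VC-HIT  vc=[8, 4]
12: 0x11 (blk 2, set 0) → L1-HIT  vc=[8, 4]
13: 0x21 (blk 4, set 0) → VC-HIT  vc=[8, 2]
14: 0x14 (blk 2, set 0) → VC-HIT  vc=[8, 4]

SEQ = [MISS, L1-HIT, L1-HIT, L1-HIT, L1-HIT, L1-HIT, L1-HIT, L1-HIT, L1-HIT, MISS, MISS, VC-HIT, L1-HIT, VC-HIT, VC-HIT]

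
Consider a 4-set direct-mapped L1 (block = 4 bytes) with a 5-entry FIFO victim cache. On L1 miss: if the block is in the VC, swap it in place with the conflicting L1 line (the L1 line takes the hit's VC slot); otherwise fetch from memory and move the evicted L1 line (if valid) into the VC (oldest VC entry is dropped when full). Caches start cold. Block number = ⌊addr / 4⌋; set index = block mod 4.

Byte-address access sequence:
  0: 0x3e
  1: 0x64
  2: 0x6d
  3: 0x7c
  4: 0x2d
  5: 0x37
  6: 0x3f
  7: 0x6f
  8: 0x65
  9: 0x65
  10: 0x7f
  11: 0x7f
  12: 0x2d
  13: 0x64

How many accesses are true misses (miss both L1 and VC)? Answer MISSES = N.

MISSES = 6

#0 0x3e→b15/s3 MISS; vc=[]
#1 0x64→b25/s1 MISS; vc=[]
#2 0x6d→b27/s3 MISS; vc=[15]
#3 0x7c→b31/s3 MISS; vc=[15,27]
#4 0x2d→b11/s3 MISS; vc=[15,27,31]
#5 0x37→b13/s1 MISS; vc=[15,27,31,25]
#6 0x3f→b15/s3 VC-HIT; vc=[11,27,31,25]
#7 0x6f→b27/s3 VC-HIT; vc=[11,15,31,25]
#8 0x65→b25/s1 VC-HIT; vc=[11,15,31,13]
#9 0x65→b25/s1 L1-HIT; vc=[11,15,31,13]
#10 0x7f→b31/s3 VC-HIT; vc=[11,15,27,13]
#11 0x7f→b31/s3 L1-HIT; vc=[11,15,27,13]
#12 0x2d→b11/s3 VC-HIT; vc=[31,15,27,13]
#13 0x64→b25/s1 L1-HIT; vc=[31,15,27,13]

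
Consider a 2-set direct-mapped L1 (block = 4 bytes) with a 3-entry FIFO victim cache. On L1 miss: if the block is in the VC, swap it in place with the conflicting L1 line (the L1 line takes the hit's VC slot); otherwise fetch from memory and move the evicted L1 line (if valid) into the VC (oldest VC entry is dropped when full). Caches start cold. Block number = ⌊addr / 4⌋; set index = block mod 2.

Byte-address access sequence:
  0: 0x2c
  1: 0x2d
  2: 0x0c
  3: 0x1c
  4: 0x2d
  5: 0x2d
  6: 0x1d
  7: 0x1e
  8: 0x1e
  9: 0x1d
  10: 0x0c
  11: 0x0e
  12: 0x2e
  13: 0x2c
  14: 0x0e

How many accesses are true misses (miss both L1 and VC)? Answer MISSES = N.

  [0] addr=0x2c blk=11 s=1: MISS | VC []
  [1] addr=0x2d blk=11 s=1: L1-HIT | VC []
  [2] addr=0xc blk=3 s=1: MISS | VC [11]
  [3] addr=0x1c blk=7 s=1: MISS | VC [11, 3]
  [4] addr=0x2d blk=11 s=1: VC-HIT | VC [7, 3]
  [5] addr=0x2d blk=11 s=1: L1-HIT | VC [7, 3]
  [6] addr=0x1d blk=7 s=1: VC-HIT | VC [11, 3]
  [7] addr=0x1e blk=7 s=1: L1-HIT | VC [11, 3]
  [8] addr=0x1e blk=7 s=1: L1-HIT | VC [11, 3]
  [9] addr=0x1d blk=7 s=1: L1-HIT | VC [11, 3]
  [10] addr=0xc blk=3 s=1: VC-HIT | VC [11, 7]
  [11] addr=0xe blk=3 s=1: L1-HIT | VC [11, 7]
  [12] addr=0x2e blk=11 s=1: VC-HIT | VC [3, 7]
  [13] addr=0x2c blk=11 s=1: L1-HIT | VC [3, 7]
  [14] addr=0xe blk=3 s=1: VC-HIT | VC [11, 7]

MISSES = 3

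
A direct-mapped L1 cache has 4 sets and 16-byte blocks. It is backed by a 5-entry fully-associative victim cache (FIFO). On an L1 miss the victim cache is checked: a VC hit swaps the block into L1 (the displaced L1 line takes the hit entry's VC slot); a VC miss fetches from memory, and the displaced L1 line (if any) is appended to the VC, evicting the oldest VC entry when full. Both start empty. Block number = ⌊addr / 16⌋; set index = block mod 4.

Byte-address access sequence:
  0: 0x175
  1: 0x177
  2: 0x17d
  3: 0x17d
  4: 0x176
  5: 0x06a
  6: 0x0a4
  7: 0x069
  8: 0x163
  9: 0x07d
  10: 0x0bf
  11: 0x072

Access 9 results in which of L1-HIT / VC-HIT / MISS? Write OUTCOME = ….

#0 0x175→b23/s3 MISS; vc=[]
#1 0x177→b23/s3 L1-HIT; vc=[]
#2 0x17d→b23/s3 L1-HIT; vc=[]
#3 0x17d→b23/s3 L1-HIT; vc=[]
#4 0x176→b23/s3 L1-HIT; vc=[]
#5 0x6a→b6/s2 MISS; vc=[]
#6 0xa4→b10/s2 MISS; vc=[6]
#7 0x69→b6/s2 VC-HIT; vc=[10]
#8 0x163→b22/s2 MISS; vc=[10,6]
#9 0x7d→b7/s3 MISS; vc=[10,6,23]
#10 0xbf→b11/s3 MISS; vc=[10,6,23,7]
#11 0x72→b7/s3 VC-HIT; vc=[10,6,23,11]

OUTCOME = MISS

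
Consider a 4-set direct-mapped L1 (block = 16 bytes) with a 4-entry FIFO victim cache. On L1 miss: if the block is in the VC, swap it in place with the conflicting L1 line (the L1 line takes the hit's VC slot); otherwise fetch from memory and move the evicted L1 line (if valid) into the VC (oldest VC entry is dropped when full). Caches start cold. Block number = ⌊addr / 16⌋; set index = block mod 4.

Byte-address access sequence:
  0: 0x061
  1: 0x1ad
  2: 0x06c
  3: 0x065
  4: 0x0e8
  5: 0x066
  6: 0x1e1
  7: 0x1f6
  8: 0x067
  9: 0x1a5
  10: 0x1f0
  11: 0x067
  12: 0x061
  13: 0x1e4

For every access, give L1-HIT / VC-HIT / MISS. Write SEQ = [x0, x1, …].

SEQ = [MISS, MISS, VC-HIT, L1-HIT, MISS, VC-HIT, MISS, MISS, VC-HIT, VC-HIT, L1-HIT, VC-HIT, L1-HIT, VC-HIT]

  [0] addr=0x61 blk=6 s=2: MISS | VC []
  [1] addr=0x1ad blk=26 s=2: MISS | VC [6]
  [2] addr=0x6c blk=6 s=2: VC-HIT | VC [26]
  [3] addr=0x65 blk=6 s=2: L1-HIT | VC [26]
  [4] addr=0xe8 blk=14 s=2: MISS | VC [26, 6]
  [5] addr=0x66 blk=6 s=2: VC-HIT | VC [26, 14]
  [6] addr=0x1e1 blk=30 s=2: MISS | VC [26, 14, 6]
  [7] addr=0x1f6 blk=31 s=3: MISS | VC [26, 14, 6]
  [8] addr=0x67 blk=6 s=2: VC-HIT | VC [26, 14, 30]
  [9] addr=0x1a5 blk=26 s=2: VC-HIT | VC [6, 14, 30]
  [10] addr=0x1f0 blk=31 s=3: L1-HIT | VC [6, 14, 30]
  [11] addr=0x67 blk=6 s=2: VC-HIT | VC [26, 14, 30]
  [12] addr=0x61 blk=6 s=2: L1-HIT | VC [26, 14, 30]
  [13] addr=0x1e4 blk=30 s=2: VC-HIT | VC [26, 14, 6]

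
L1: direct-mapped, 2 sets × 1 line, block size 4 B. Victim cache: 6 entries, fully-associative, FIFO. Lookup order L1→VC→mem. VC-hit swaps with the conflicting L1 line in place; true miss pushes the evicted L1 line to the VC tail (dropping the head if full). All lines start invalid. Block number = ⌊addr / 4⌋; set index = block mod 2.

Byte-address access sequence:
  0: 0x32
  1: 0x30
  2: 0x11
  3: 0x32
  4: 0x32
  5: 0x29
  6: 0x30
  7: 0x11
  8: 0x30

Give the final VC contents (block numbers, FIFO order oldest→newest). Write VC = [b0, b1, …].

#0 0x32→b12/s0 MISS; vc=[]
#1 0x30→b12/s0 L1-HIT; vc=[]
#2 0x11→b4/s0 MISS; vc=[12]
#3 0x32→b12/s0 VC-HIT; vc=[4]
#4 0x32→b12/s0 L1-HIT; vc=[4]
#5 0x29→b10/s0 MISS; vc=[4,12]
#6 0x30→b12/s0 VC-HIT; vc=[4,10]
#7 0x11→b4/s0 VC-HIT; vc=[12,10]
#8 0x30→b12/s0 VC-HIT; vc=[4,10]

VC = [4, 10]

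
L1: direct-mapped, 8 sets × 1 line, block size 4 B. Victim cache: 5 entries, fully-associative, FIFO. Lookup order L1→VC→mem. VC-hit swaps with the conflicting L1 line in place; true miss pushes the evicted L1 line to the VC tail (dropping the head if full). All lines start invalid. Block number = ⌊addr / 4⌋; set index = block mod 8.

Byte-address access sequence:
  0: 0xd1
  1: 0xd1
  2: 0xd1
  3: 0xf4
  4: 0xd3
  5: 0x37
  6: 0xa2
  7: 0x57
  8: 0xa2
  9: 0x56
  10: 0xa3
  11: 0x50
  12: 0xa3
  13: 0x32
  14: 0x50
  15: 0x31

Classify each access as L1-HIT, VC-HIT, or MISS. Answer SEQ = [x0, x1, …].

SEQ = [MISS, L1-HIT, L1-HIT, MISS, L1-HIT, MISS, MISS, MISS, L1-HIT, L1-HIT, L1-HIT, MISS, L1-HIT, MISS, VC-HIT, VC-HIT]

#0 0xd1→b52/s4 MISS; vc=[]
#1 0xd1→b52/s4 L1-HIT; vc=[]
#2 0xd1→b52/s4 L1-HIT; vc=[]
#3 0xf4→b61/s5 MISS; vc=[]
#4 0xd3→b52/s4 L1-HIT; vc=[]
#5 0x37→b13/s5 MISS; vc=[61]
#6 0xa2→b40/s0 MISS; vc=[61]
#7 0x57→b21/s5 MISS; vc=[61,13]
#8 0xa2→b40/s0 L1-HIT; vc=[61,13]
#9 0x56→b21/s5 L1-HIT; vc=[61,13]
#10 0xa3→b40/s0 L1-HIT; vc=[61,13]
#11 0x50→b20/s4 MISS; vc=[61,13,52]
#12 0xa3→b40/s0 L1-HIT; vc=[61,13,52]
#13 0x32→b12/s4 MISS; vc=[61,13,52,20]
#14 0x50→b20/s4 VC-HIT; vc=[61,13,52,12]
#15 0x31→b12/s4 VC-HIT; vc=[61,13,52,20]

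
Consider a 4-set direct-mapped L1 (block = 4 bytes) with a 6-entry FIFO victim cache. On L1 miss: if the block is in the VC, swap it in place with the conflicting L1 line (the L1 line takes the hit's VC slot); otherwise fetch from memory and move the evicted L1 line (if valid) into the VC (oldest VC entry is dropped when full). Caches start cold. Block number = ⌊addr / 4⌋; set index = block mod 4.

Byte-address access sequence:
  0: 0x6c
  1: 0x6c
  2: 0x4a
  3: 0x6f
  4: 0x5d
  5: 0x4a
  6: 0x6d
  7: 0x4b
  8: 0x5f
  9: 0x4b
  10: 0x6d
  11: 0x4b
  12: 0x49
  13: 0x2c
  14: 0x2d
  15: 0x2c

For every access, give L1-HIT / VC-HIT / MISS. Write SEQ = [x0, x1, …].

  [0] addr=0x6c blk=27 s=3: MISS | VC []
  [1] addr=0x6c blk=27 s=3: L1-HIT | VC []
  [2] addr=0x4a blk=18 s=2: MISS | VC []
  [3] addr=0x6f blk=27 s=3: L1-HIT | VC []
  [4] addr=0x5d blk=23 s=3: MISS | VC [27]
  [5] addr=0x4a blk=18 s=2: L1-HIT | VC [27]
  [6] addr=0x6d blk=27 s=3: VC-HIT | VC [23]
  [7] addr=0x4b blk=18 s=2: L1-HIT | VC [23]
  [8] addr=0x5f blk=23 s=3: VC-HIT | VC [27]
  [9] addr=0x4b blk=18 s=2: L1-HIT | VC [27]
  [10] addr=0x6d blk=27 s=3: VC-HIT | VC [23]
  [11] addr=0x4b blk=18 s=2: L1-HIT | VC [23]
  [12] addr=0x49 blk=18 s=2: L1-HIT | VC [23]
  [13] addr=0x2c blk=11 s=3: MISS | VC [23, 27]
  [14] addr=0x2d blk=11 s=3: L1-HIT | VC [23, 27]
  [15] addr=0x2c blk=11 s=3: L1-HIT | VC [23, 27]

SEQ = [MISS, L1-HIT, MISS, L1-HIT, MISS, L1-HIT, VC-HIT, L1-HIT, VC-HIT, L1-HIT, VC-HIT, L1-HIT, L1-HIT, MISS, L1-HIT, L1-HIT]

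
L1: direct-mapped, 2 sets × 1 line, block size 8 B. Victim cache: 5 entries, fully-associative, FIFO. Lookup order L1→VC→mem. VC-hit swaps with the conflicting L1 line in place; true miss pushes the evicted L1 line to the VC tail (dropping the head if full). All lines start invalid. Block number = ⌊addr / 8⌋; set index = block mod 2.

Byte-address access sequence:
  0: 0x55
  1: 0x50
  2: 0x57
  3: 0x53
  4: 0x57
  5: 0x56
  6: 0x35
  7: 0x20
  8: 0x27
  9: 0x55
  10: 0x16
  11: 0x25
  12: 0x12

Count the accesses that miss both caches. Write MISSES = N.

MISSES = 4

  [0] addr=0x55 blk=10 s=0: MISS | VC []
  [1] addr=0x50 blk=10 s=0: L1-HIT | VC []
  [2] addr=0x57 blk=10 s=0: L1-HIT | VC []
  [3] addr=0x53 blk=10 s=0: L1-HIT | VC []
  [4] addr=0x57 blk=10 s=0: L1-HIT | VC []
  [5] addr=0x56 blk=10 s=0: L1-HIT | VC []
  [6] addr=0x35 blk=6 s=0: MISS | VC [10]
  [7] addr=0x20 blk=4 s=0: MISS | VC [10, 6]
  [8] addr=0x27 blk=4 s=0: L1-HIT | VC [10, 6]
  [9] addr=0x55 blk=10 s=0: VC-HIT | VC [4, 6]
  [10] addr=0x16 blk=2 s=0: MISS | VC [4, 6, 10]
  [11] addr=0x25 blk=4 s=0: VC-HIT | VC [2, 6, 10]
  [12] addr=0x12 blk=2 s=0: VC-HIT | VC [4, 6, 10]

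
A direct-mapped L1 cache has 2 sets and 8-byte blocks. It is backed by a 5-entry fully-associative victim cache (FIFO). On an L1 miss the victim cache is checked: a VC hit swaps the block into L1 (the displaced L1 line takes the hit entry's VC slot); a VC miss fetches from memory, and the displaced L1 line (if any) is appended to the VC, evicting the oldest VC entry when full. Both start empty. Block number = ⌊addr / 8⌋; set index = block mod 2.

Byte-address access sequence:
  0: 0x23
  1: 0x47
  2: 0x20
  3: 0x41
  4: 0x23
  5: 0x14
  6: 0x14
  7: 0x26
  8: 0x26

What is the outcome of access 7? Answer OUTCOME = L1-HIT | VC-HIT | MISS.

#0 0x23→b4/s0 MISS; vc=[]
#1 0x47→b8/s0 MISS; vc=[4]
#2 0x20→b4/s0 VC-HIT; vc=[8]
#3 0x41→b8/s0 VC-HIT; vc=[4]
#4 0x23→b4/s0 VC-HIT; vc=[8]
#5 0x14→b2/s0 MISS; vc=[8,4]
#6 0x14→b2/s0 L1-HIT; vc=[8,4]
#7 0x26→b4/s0 VC-HIT; vc=[8,2]
#8 0x26→b4/s0 L1-HIT; vc=[8,2]

OUTCOME = VC-HIT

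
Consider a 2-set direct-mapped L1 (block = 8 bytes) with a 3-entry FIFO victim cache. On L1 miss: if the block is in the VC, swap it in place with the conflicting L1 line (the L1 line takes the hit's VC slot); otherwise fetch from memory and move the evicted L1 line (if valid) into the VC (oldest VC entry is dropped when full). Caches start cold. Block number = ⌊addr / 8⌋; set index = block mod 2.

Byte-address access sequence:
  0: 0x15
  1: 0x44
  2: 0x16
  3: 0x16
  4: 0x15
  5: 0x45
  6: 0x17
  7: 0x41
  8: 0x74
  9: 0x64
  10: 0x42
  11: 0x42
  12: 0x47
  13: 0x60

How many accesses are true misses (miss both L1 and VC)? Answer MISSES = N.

0: 0x15 (blk 2, set 0) → MISS  vc=[]
1: 0x44 (blk 8, set 0) → MISS  vc=[2]
2: 0x16 (blk 2, set 0) → VC-HIT  vc=[8]
3: 0x16 (blk 2, set 0) → L1-HIT  vc=[8]
4: 0x15 (blk 2, set 0) → L1-HIT  vc=[8]
5: 0x45 (blk 8, set 0) → VC-HIT  vc=[2]
6: 0x17 (blk 2, set 0) → VC-HIT  vc=[8]
7: 0x41 (blk 8, set 0) → VC-HIT  vc=[2]
8: 0x74 (blk 14, set 0) → MISS  vc=[2, 8]
9: 0x64 (blk 12, set 0) → MISS  vc=[2, 8, 14]
10: 0x42 (blk 8, set 0) → VC-HIT  vc=[2, 12, 14]
11: 0x42 (blk 8, set 0) → L1-HIT  vc=[2, 12, 14]
12: 0x47 (blk 8, set 0) → L1-HIT  vc=[2, 12, 14]
13: 0x60 (blk 12, set 0) → VC-HIT  vc=[2, 8, 14]

MISSES = 4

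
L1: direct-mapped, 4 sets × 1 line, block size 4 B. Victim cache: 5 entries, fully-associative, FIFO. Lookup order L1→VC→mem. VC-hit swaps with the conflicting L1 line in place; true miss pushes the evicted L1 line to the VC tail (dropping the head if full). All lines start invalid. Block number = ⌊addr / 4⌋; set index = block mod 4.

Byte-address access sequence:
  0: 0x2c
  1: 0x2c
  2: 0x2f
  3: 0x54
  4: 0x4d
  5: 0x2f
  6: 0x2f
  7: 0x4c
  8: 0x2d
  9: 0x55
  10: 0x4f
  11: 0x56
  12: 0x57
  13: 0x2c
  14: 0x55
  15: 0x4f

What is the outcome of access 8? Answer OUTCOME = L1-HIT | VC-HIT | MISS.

OUTCOME = VC-HIT

#0 0x2c→b11/s3 MISS; vc=[]
#1 0x2c→b11/s3 L1-HIT; vc=[]
#2 0x2f→b11/s3 L1-HIT; vc=[]
#3 0x54→b21/s1 MISS; vc=[]
#4 0x4d→b19/s3 MISS; vc=[11]
#5 0x2f→b11/s3 VC-HIT; vc=[19]
#6 0x2f→b11/s3 L1-HIT; vc=[19]
#7 0x4c→b19/s3 VC-HIT; vc=[11]
#8 0x2d→b11/s3 VC-HIT; vc=[19]
#9 0x55→b21/s1 L1-HIT; vc=[19]
#10 0x4f→b19/s3 VC-HIT; vc=[11]
#11 0x56→b21/s1 L1-HIT; vc=[11]
#12 0x57→b21/s1 L1-HIT; vc=[11]
#13 0x2c→b11/s3 VC-HIT; vc=[19]
#14 0x55→b21/s1 L1-HIT; vc=[19]
#15 0x4f→b19/s3 VC-HIT; vc=[11]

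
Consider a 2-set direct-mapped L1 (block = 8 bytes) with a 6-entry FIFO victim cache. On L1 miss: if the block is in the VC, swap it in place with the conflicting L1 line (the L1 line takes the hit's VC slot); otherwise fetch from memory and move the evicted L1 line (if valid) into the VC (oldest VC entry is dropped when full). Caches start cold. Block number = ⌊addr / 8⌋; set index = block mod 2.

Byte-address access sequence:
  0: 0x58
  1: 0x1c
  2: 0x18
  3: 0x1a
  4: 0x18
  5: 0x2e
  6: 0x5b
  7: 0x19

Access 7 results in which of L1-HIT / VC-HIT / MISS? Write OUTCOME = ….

  [0] addr=0x58 blk=11 s=1: MISS | VC []
  [1] addr=0x1c blk=3 s=1: MISS | VC [11]
  [2] addr=0x18 blk=3 s=1: L1-HIT | VC [11]
  [3] addr=0x1a blk=3 s=1: L1-HIT | VC [11]
  [4] addr=0x18 blk=3 s=1: L1-HIT | VC [11]
  [5] addr=0x2e blk=5 s=1: MISS | VC [11, 3]
  [6] addr=0x5b blk=11 s=1: VC-HIT | VC [5, 3]
  [7] addr=0x19 blk=3 s=1: VC-HIT | VC [5, 11]

OUTCOME = VC-HIT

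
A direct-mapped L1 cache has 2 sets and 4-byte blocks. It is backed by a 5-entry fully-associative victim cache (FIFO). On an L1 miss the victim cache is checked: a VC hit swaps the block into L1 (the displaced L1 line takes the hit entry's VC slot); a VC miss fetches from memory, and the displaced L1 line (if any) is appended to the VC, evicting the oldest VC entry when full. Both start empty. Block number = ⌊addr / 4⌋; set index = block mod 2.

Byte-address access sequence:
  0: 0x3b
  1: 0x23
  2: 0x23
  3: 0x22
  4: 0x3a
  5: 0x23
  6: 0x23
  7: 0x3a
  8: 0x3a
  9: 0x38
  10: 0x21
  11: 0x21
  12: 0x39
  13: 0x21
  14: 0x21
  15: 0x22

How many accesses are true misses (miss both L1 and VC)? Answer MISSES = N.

MISSES = 2

  [0] addr=0x3b blk=14 s=0: MISS | VC []
  [1] addr=0x23 blk=8 s=0: MISS | VC [14]
  [2] addr=0x23 blk=8 s=0: L1-HIT | VC [14]
  [3] addr=0x22 blk=8 s=0: L1-HIT | VC [14]
  [4] addr=0x3a blk=14 s=0: VC-HIT | VC [8]
  [5] addr=0x23 blk=8 s=0: VC-HIT | VC [14]
  [6] addr=0x23 blk=8 s=0: L1-HIT | VC [14]
  [7] addr=0x3a blk=14 s=0: VC-HIT | VC [8]
  [8] addr=0x3a blk=14 s=0: L1-HIT | VC [8]
  [9] addr=0x38 blk=14 s=0: L1-HIT | VC [8]
  [10] addr=0x21 blk=8 s=0: VC-HIT | VC [14]
  [11] addr=0x21 blk=8 s=0: L1-HIT | VC [14]
  [12] addr=0x39 blk=14 s=0: VC-HIT | VC [8]
  [13] addr=0x21 blk=8 s=0: VC-HIT | VC [14]
  [14] addr=0x21 blk=8 s=0: L1-HIT | VC [14]
  [15] addr=0x22 blk=8 s=0: L1-HIT | VC [14]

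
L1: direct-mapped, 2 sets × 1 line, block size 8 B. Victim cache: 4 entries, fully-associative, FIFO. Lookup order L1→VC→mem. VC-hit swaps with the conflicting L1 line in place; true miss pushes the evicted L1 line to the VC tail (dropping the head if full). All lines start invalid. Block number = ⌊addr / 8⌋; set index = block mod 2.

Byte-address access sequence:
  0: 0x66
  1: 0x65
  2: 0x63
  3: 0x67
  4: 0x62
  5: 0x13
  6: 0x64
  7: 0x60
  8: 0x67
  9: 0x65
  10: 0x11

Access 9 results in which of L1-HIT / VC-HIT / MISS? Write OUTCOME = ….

OUTCOME = L1-HIT

#0 0x66→b12/s0 MISS; vc=[]
#1 0x65→b12/s0 L1-HIT; vc=[]
#2 0x63→b12/s0 L1-HIT; vc=[]
#3 0x67→b12/s0 L1-HIT; vc=[]
#4 0x62→b12/s0 L1-HIT; vc=[]
#5 0x13→b2/s0 MISS; vc=[12]
#6 0x64→b12/s0 VC-HIT; vc=[2]
#7 0x60→b12/s0 L1-HIT; vc=[2]
#8 0x67→b12/s0 L1-HIT; vc=[2]
#9 0x65→b12/s0 L1-HIT; vc=[2]
#10 0x11→b2/s0 VC-HIT; vc=[12]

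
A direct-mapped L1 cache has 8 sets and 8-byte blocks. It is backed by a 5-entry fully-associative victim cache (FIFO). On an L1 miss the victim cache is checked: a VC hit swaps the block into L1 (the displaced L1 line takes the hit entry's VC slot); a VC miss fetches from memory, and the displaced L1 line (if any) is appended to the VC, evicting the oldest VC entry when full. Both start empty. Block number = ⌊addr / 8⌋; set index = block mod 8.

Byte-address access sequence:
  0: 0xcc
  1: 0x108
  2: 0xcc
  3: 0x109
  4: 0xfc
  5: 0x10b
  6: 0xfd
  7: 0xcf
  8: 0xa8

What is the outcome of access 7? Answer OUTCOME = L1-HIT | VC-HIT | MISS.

  [0] addr=0xcc blk=25 s=1: MISS | VC []
  [1] addr=0x108 blk=33 s=1: MISS | VC [25]
  [2] addr=0xcc blk=25 s=1: VC-HIT | VC [33]
  [3] addr=0x109 blk=33 s=1: VC-HIT | VC [25]
  [4] addr=0xfc blk=31 s=7: MISS | VC [25]
  [5] addr=0x10b blk=33 s=1: L1-HIT | VC [25]
  [6] addr=0xfd blk=31 s=7: L1-HIT | VC [25]
  [7] addr=0xcf blk=25 s=1: VC-HIT | VC [33]
  [8] addr=0xa8 blk=21 s=5: MISS | VC [33]

OUTCOME = VC-HIT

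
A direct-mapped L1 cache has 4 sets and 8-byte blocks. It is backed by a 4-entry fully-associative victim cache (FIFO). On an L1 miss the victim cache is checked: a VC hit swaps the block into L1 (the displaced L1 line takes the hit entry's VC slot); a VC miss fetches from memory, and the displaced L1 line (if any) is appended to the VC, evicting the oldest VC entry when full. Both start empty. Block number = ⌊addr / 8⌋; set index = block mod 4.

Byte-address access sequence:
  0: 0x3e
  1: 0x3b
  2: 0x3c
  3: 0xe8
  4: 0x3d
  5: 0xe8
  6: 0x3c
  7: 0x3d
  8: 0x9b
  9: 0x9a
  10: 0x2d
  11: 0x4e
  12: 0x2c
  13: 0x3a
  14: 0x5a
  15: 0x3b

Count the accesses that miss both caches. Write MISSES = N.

  [0] addr=0x3e blk=7 s=3: MISS | VC []
  [1] addr=0x3b blk=7 s=3: L1-HIT | VC []
  [2] addr=0x3c blk=7 s=3: L1-HIT | VC []
  [3] addr=0xe8 blk=29 s=1: MISS | VC []
  [4] addr=0x3d blk=7 s=3: L1-HIT | VC []
  [5] addr=0xe8 blk=29 s=1: L1-HIT | VC []
  [6] addr=0x3c blk=7 s=3: L1-HIT | VC []
  [7] addr=0x3d blk=7 s=3: L1-HIT | VC []
  [8] addr=0x9b blk=19 s=3: MISS | VC [7]
  [9] addr=0x9a blk=19 s=3: L1-HIT | VC [7]
  [10] addr=0x2d blk=5 s=1: MISS | VC [7, 29]
  [11] addr=0x4e blk=9 s=1: MISS | VC [7, 29, 5]
  [12] addr=0x2c blk=5 s=1: VC-HIT | VC [7, 29, 9]
  [13] addr=0x3a blk=7 s=3: VC-HIT | VC [19, 29, 9]
  [14] addr=0x5a blk=11 s=3: MISS | VC [19, 29, 9, 7]
  [15] addr=0x3b blk=7 s=3: VC-HIT | VC [19, 29, 9, 11]

MISSES = 6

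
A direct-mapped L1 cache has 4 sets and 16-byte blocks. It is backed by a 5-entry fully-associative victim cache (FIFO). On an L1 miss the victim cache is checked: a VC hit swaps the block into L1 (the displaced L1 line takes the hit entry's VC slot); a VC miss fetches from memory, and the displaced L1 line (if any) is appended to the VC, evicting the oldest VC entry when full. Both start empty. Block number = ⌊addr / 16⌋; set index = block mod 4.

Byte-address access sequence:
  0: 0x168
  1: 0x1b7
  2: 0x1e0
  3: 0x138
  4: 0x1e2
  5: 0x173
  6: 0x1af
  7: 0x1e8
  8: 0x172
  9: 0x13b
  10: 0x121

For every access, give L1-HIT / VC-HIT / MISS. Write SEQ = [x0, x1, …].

SEQ = [MISS, MISS, MISS, MISS, L1-HIT, MISS, MISS, VC-HIT, L1-HIT, VC-HIT, MISS]

  [0] addr=0x168 blk=22 s=2: MISS | VC []
  [1] addr=0x1b7 blk=27 s=3: MISS | VC []
  [2] addr=0x1e0 blk=30 s=2: MISS | VC [22]
  [3] addr=0x138 blk=19 s=3: MISS | VC [22, 27]
  [4] addr=0x1e2 blk=30 s=2: L1-HIT | VC [22, 27]
  [5] addr=0x173 blk=23 s=3: MISS | VC [22, 27, 19]
  [6] addr=0x1af blk=26 s=2: MISS | VC [22, 27, 19, 30]
  [7] addr=0x1e8 blk=30 s=2: VC-HIT | VC [22, 27, 19, 26]
  [8] addr=0x172 blk=23 s=3: L1-HIT | VC [22, 27, 19, 26]
  [9] addr=0x13b blk=19 s=3: VC-HIT | VC [22, 27, 23, 26]
  [10] addr=0x121 blk=18 s=2: MISS | VC [22, 27, 23, 26, 30]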